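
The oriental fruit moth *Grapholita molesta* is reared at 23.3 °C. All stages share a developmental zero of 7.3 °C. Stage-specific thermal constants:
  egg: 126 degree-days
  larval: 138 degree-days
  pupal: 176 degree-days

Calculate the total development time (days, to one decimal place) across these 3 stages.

Daily accumulation at 23.3 °C = 23.3 − 7.3 = 16.0 DD/day.
Total K = 126 + 138 + 176 = 440 DD.
Total duration = 440 / 16.0 = 27.500 ≈ 27.5 days.

27.5 days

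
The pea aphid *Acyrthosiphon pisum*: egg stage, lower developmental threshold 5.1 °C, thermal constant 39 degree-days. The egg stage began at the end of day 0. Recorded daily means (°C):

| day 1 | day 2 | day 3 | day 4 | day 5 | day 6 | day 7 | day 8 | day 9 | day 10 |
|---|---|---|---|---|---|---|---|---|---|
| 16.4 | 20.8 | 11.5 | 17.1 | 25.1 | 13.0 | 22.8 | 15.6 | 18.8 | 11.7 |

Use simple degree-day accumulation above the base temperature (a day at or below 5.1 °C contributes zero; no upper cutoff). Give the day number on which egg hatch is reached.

day 4

Daily DD above 5.1 °C: 11.3, 15.7, 6.4, 12.0, 20.0, 7.9, 17.7, 10.5, 13.7, 6.6.
Cumulative: 11.3, 27.0, 33.4, 45.4, 65.4, 73.3, 91.0, 101.5, 115.2, 121.8.
The total first reaches 39 DD on day 4.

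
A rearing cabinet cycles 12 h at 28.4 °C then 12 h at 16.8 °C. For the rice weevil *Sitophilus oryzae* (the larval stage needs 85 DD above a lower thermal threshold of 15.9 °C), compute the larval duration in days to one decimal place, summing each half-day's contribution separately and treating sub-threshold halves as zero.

12.7 days

Day half: max(0, 28.4 − 15.9) × 0.5 = 12.5 × 0.5 = 6.25 DD.
Night half: max(0, 16.8 − 15.9) × 0.5 = 0.9 × 0.5 = 0.45 DD.
Per 24 h: 6.70 DD/day.
Duration = 85 / 6.70 = 12.687 ≈ 12.7 days.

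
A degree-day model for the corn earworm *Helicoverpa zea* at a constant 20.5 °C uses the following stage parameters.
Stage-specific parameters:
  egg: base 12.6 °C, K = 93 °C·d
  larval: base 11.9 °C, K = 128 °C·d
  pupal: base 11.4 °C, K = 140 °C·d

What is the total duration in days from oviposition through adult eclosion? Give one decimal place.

42.0 days

egg: 93 / (20.5 − 12.6) = 93 / 7.9 = 11.772 d.
larval: 128 / (20.5 − 11.9) = 128 / 8.6 = 14.884 d.
pupal: 140 / (20.5 − 11.4) = 140 / 9.1 = 15.385 d.
Sum = 42.040 ≈ 42.0 days.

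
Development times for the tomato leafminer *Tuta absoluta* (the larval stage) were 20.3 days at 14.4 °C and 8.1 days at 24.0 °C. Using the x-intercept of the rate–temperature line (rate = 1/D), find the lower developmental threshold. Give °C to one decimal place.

8.0 °C

Equal thermal constants: D₁(T₁ − T_b) = D₂(T₂ − T_b).
20.3·(14.4 − T_b) = 8.1·(24.0 − T_b)
T_b = (20.3·14.4 − 8.1·24.0) / (20.3 − 8.1) = 97.92 / 12.2 = 8.026 °C ≈ 8.0 °C.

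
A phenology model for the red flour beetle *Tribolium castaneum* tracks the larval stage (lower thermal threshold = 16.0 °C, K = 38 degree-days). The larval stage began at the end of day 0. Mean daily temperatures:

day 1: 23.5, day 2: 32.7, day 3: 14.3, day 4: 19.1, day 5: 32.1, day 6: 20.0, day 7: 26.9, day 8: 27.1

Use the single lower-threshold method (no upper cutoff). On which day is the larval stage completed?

Daily DD above 16.0 °C: 7.5, 16.7, 0.0, 3.1, 16.1, 4.0, 10.9, 11.1.
Cumulative: 7.5, 24.2, 24.2, 27.3, 43.4, 47.4, 58.3, 69.4.
The total first reaches 38 DD on day 5.

day 5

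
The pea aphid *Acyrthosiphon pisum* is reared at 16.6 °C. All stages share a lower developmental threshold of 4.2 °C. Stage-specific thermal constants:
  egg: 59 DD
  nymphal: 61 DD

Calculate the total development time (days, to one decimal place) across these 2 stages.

9.7 days

Daily accumulation at 16.6 °C = 16.6 − 4.2 = 12.4 DD/day.
Total K = 59 + 61 = 120 DD.
Total duration = 120 / 12.4 = 9.677 ≈ 9.7 days.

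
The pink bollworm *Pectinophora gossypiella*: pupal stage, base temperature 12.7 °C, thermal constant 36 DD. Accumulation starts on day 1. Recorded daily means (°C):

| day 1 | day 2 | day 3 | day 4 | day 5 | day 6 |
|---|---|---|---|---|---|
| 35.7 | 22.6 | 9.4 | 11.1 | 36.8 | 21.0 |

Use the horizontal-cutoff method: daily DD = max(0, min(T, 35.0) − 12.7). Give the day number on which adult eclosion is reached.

day 5

Daily DD above 12.7 °C (capped at 22.3): 22.3, 9.9, 0.0, 0.0, 22.3, 8.3.
Cumulative: 22.3, 32.2, 32.2, 32.2, 54.5, 62.8.
The total first reaches 36 DD on day 5.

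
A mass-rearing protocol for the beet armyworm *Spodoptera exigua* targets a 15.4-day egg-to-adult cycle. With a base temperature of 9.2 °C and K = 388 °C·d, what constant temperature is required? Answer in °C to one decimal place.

34.4 °C

Required daily accumulation = 388 / 15.4 = 25.195 DD/day.
T = T_base + 25.195 = 9.2 + 25.195 = 34.395 ≈ 34.4 °C.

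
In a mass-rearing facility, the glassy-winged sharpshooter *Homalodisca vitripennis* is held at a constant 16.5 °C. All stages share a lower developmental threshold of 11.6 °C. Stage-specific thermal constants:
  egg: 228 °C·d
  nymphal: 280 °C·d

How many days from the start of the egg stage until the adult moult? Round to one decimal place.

103.7 days

Daily accumulation at 16.5 °C = 16.5 − 11.6 = 4.9 DD/day.
Total K = 228 + 280 = 508 DD.
Total duration = 508 / 4.9 = 103.673 ≈ 103.7 days.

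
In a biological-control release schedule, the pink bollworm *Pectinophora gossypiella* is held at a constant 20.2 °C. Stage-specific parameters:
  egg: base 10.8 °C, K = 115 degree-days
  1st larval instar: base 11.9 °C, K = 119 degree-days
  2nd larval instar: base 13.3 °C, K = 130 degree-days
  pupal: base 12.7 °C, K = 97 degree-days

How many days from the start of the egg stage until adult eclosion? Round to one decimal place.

egg: 115 / (20.2 − 10.8) = 115 / 9.4 = 12.234 d.
1st larval instar: 119 / (20.2 − 11.9) = 119 / 8.3 = 14.337 d.
2nd larval instar: 130 / (20.2 − 13.3) = 130 / 6.9 = 18.841 d.
pupal: 97 / (20.2 − 12.7) = 97 / 7.5 = 12.933 d.
Sum = 58.345 ≈ 58.3 days.

58.3 days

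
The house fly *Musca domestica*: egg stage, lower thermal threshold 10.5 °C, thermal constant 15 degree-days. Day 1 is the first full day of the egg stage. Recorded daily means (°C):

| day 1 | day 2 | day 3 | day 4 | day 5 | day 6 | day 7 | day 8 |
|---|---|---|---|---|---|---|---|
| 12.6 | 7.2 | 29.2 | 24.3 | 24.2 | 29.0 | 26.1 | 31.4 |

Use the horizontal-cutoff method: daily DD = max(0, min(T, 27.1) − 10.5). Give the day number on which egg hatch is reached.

day 3

Daily DD above 10.5 °C (capped at 16.6): 2.1, 0.0, 16.6, 13.8, 13.7, 16.6, 15.6, 16.6.
Cumulative: 2.1, 2.1, 18.7, 32.5, 46.2, 62.8, 78.4, 95.0.
The total first reaches 15 DD on day 3.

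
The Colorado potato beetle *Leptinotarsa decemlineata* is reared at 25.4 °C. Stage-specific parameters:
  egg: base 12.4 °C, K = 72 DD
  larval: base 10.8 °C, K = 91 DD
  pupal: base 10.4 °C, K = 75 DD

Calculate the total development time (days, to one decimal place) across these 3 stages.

egg: 72 / (25.4 − 12.4) = 72 / 13.0 = 5.538 d.
larval: 91 / (25.4 − 10.8) = 91 / 14.6 = 6.233 d.
pupal: 75 / (25.4 − 10.4) = 75 / 15.0 = 5.000 d.
Sum = 16.771 ≈ 16.8 days.

16.8 days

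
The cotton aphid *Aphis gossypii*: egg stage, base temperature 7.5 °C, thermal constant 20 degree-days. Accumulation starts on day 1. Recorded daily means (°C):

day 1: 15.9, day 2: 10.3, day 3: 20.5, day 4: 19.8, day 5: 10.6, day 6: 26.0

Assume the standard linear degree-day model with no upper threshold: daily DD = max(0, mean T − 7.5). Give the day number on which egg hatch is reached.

Daily DD above 7.5 °C: 8.4, 2.8, 13.0, 12.3, 3.1, 18.5.
Cumulative: 8.4, 11.2, 24.2, 36.5, 39.6, 58.1.
The total first reaches 20 DD on day 3.

day 3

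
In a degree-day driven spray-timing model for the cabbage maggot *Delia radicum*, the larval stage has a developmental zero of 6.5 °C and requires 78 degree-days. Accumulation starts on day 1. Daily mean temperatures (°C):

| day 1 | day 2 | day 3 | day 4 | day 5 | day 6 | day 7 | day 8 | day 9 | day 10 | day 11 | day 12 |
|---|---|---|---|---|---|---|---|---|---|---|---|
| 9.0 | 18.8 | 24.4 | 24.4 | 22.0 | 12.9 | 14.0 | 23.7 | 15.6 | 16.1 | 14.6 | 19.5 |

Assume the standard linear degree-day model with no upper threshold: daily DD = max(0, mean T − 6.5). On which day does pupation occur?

Daily DD above 6.5 °C: 2.5, 12.3, 17.9, 17.9, 15.5, 6.4, 7.5, 17.2, 9.1, 9.6, 8.1, 13.0.
Cumulative: 2.5, 14.8, 32.7, 50.6, 66.1, 72.5, 80.0, 97.2, 106.3, 115.9, 124.0, 137.0.
The total first reaches 78 DD on day 7.

day 7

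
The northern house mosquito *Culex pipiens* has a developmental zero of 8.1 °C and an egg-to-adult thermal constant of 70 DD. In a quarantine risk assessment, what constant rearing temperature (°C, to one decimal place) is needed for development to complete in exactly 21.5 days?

Required daily accumulation = 70 / 21.5 = 3.256 DD/day.
T = T_base + 3.256 = 8.1 + 3.256 = 11.356 ≈ 11.4 °C.

11.4 °C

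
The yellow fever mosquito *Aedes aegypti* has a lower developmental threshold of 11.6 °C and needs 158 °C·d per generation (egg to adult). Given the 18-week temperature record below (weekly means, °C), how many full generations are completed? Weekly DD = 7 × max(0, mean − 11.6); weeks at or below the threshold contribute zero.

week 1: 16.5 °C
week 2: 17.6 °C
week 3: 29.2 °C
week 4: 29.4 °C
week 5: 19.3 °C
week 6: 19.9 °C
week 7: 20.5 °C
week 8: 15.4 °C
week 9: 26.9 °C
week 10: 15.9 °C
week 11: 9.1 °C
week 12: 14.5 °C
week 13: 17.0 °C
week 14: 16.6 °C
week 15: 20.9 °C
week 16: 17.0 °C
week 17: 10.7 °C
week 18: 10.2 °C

Weekly DD (7 × max(0, T̄ − 11.6)): 34.3, 42.0, 123.2, 124.6, 53.9, 58.1, 62.3, 26.6, 107.1, 30.1, 0.0, 20.3, 37.8, 35.0, 65.1, 37.8, 0.0, 0.0.
Season total = 858.2 DD.
Complete generations = ⌊858.2 / 158⌋ = 5.

5 generations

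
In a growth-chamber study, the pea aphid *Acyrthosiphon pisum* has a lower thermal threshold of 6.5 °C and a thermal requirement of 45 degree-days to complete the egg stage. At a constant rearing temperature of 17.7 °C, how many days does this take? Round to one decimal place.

4.0 days

Daily accumulation = 17.7 − 6.5 = 11.2 DD/day.
Duration = 45 / 11.2 = 4.018 ≈ 4.0 days.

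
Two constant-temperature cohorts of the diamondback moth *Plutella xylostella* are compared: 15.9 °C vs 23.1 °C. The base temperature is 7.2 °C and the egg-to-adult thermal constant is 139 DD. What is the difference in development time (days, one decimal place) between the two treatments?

7.2 days

At 15.9 °C: 139 / (15.9 − 7.2) = 139 / 8.7 = 15.977 d.
At 23.1 °C: 139 / (23.1 − 7.2) = 139 / 15.9 = 8.742 d.
Difference = |15.977 − 8.742| = 7.235 ≈ 7.2 days.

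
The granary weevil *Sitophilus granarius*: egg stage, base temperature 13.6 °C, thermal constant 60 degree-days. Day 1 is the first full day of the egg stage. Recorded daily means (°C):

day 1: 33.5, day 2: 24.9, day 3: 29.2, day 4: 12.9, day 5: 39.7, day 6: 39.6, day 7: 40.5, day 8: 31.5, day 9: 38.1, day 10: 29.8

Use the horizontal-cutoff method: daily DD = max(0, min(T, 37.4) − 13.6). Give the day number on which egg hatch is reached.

day 5

Daily DD above 13.6 °C (capped at 23.8): 19.9, 11.3, 15.6, 0.0, 23.8, 23.8, 23.8, 17.9, 23.8, 16.2.
Cumulative: 19.9, 31.2, 46.8, 46.8, 70.6, 94.4, 118.2, 136.1, 159.9, 176.1.
The total first reaches 60 DD on day 5.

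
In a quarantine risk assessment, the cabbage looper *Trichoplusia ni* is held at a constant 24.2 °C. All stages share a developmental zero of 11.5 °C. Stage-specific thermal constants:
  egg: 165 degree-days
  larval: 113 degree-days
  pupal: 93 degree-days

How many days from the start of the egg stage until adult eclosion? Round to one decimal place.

29.2 days

Daily accumulation at 24.2 °C = 24.2 − 11.5 = 12.7 DD/day.
Total K = 165 + 113 + 93 = 371 DD.
Total duration = 371 / 12.7 = 29.213 ≈ 29.2 days.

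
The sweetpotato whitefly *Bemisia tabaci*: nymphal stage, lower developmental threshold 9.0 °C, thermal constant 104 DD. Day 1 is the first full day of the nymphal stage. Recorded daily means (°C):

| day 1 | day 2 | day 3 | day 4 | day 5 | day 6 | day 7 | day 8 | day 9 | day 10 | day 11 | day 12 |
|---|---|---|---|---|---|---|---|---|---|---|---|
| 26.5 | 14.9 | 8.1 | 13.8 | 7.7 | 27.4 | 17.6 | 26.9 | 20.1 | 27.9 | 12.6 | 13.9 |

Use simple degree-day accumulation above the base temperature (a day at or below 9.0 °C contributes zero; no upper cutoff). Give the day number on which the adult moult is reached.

Daily DD above 9.0 °C: 17.5, 5.9, 0.0, 4.8, 0.0, 18.4, 8.6, 17.9, 11.1, 18.9, 3.6, 4.9.
Cumulative: 17.5, 23.4, 23.4, 28.2, 28.2, 46.6, 55.2, 73.1, 84.2, 103.1, 106.7, 111.6.
The total first reaches 104 DD on day 11.

day 11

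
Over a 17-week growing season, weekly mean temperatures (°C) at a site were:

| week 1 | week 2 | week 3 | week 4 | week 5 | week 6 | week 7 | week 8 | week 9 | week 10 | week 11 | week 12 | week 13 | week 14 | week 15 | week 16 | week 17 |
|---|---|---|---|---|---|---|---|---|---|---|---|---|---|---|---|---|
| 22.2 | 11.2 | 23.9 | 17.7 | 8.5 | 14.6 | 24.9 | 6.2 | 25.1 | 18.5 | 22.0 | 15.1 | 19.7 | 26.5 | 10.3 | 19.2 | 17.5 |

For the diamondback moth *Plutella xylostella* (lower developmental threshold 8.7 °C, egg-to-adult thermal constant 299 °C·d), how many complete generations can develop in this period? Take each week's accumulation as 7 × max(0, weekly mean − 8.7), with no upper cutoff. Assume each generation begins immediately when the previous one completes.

Weekly DD (7 × max(0, T̄ − 8.7)): 94.5, 17.5, 106.4, 63.0, 0.0, 41.3, 113.4, 0.0, 114.8, 68.6, 93.1, 44.8, 77.0, 124.6, 11.2, 73.5, 61.6.
Season total = 1105.3 DD.
Complete generations = ⌊1105.3 / 299⌋ = 3.

3 generations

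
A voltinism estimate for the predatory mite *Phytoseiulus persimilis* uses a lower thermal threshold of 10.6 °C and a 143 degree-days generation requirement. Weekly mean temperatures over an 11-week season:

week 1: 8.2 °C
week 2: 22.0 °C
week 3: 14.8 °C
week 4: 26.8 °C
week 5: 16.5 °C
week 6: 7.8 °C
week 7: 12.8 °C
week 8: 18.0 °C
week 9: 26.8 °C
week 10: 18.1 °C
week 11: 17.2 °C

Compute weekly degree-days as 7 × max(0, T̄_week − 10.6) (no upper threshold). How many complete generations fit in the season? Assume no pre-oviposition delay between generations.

Weekly DD (7 × max(0, T̄ − 10.6)): 0.0, 79.8, 29.4, 113.4, 41.3, 0.0, 15.4, 51.8, 113.4, 52.5, 46.2.
Season total = 543.2 DD.
Complete generations = ⌊543.2 / 143⌋ = 3.

3 generations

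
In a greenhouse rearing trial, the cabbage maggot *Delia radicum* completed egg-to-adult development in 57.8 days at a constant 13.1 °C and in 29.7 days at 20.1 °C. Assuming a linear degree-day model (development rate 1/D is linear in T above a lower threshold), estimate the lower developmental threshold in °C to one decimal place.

5.7 °C

Equal thermal constants: D₁(T₁ − T_b) = D₂(T₂ − T_b).
57.8·(13.1 − T_b) = 29.7·(20.1 − T_b)
T_b = (57.8·13.1 − 29.7·20.1) / (57.8 − 29.7) = 160.21 / 28.1 = 5.701 °C ≈ 5.7 °C.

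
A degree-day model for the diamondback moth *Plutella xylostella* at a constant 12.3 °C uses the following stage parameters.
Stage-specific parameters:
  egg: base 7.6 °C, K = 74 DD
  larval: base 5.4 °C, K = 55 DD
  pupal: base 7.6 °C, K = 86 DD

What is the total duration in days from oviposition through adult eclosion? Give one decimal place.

egg: 74 / (12.3 − 7.6) = 74 / 4.7 = 15.745 d.
larval: 55 / (12.3 − 5.4) = 55 / 6.9 = 7.971 d.
pupal: 86 / (12.3 − 7.6) = 86 / 4.7 = 18.298 d.
Sum = 42.014 ≈ 42.0 days.

42.0 days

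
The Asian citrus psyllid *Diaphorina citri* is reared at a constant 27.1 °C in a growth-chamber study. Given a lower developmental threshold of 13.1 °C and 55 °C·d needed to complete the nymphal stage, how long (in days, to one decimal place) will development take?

3.9 days

Daily accumulation = 27.1 − 13.1 = 14.0 DD/day.
Duration = 55 / 14.0 = 3.929 ≈ 3.9 days.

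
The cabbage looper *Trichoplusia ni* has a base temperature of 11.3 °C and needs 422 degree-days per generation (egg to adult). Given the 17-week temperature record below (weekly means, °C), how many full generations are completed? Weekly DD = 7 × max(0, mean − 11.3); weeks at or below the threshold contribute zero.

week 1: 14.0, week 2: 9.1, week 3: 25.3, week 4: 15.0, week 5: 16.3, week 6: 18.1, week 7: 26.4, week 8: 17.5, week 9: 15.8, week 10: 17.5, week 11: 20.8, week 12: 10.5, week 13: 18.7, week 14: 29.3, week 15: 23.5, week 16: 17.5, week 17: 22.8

2 generations

Weekly DD (7 × max(0, T̄ − 11.3)): 18.9, 0.0, 98.0, 25.9, 35.0, 47.6, 105.7, 43.4, 31.5, 43.4, 66.5, 0.0, 51.8, 126.0, 85.4, 43.4, 80.5.
Season total = 903.0 DD.
Complete generations = ⌊903.0 / 422⌋ = 2.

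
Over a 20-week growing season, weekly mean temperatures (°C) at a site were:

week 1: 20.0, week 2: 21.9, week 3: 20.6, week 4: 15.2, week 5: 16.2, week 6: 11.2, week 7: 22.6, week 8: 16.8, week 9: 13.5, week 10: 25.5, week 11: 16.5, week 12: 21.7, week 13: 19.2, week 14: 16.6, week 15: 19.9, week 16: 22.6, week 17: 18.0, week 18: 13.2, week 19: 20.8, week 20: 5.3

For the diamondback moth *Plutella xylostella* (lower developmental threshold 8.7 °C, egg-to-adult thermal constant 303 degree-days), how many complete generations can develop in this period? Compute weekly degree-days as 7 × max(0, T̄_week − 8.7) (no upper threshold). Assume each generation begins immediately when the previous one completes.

Weekly DD (7 × max(0, T̄ − 8.7)): 79.1, 92.4, 83.3, 45.5, 52.5, 17.5, 97.3, 56.7, 33.6, 117.6, 54.6, 91.0, 73.5, 55.3, 78.4, 97.3, 65.1, 31.5, 84.7, 0.0.
Season total = 1306.9 DD.
Complete generations = ⌊1306.9 / 303⌋ = 4.

4 generations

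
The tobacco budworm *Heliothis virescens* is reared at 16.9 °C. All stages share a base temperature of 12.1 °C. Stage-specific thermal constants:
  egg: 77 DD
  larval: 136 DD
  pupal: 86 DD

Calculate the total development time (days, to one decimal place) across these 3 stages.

Daily accumulation at 16.9 °C = 16.9 − 12.1 = 4.8 DD/day.
Total K = 77 + 136 + 86 = 299 DD.
Total duration = 299 / 4.8 = 62.292 ≈ 62.3 days.

62.3 days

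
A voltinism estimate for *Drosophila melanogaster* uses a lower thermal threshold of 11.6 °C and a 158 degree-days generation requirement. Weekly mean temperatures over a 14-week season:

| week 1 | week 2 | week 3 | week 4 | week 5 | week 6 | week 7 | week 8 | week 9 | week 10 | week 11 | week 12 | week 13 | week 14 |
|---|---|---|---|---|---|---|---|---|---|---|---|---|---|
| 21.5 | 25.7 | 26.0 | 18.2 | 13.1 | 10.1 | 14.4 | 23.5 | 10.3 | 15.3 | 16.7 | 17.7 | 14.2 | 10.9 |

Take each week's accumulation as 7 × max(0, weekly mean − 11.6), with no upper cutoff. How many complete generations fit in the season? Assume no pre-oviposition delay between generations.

3 generations

Weekly DD (7 × max(0, T̄ − 11.6)): 69.3, 98.7, 100.8, 46.2, 10.5, 0.0, 19.6, 83.3, 0.0, 25.9, 35.7, 42.7, 18.2, 0.0.
Season total = 550.9 DD.
Complete generations = ⌊550.9 / 158⌋ = 3.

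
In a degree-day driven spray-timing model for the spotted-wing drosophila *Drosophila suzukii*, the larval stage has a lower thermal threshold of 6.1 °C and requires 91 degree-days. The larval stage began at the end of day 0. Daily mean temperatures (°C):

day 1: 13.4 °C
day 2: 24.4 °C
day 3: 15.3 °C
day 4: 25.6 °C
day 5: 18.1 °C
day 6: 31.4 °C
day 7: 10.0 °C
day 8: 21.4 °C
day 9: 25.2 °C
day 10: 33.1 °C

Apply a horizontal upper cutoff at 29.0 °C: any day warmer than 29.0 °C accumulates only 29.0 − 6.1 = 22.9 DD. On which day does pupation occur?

Daily DD above 6.1 °C (capped at 22.9): 7.3, 18.3, 9.2, 19.5, 12.0, 22.9, 3.9, 15.3, 19.1, 22.9.
Cumulative: 7.3, 25.6, 34.8, 54.3, 66.3, 89.2, 93.1, 108.4, 127.5, 150.4.
The total first reaches 91 DD on day 7.

day 7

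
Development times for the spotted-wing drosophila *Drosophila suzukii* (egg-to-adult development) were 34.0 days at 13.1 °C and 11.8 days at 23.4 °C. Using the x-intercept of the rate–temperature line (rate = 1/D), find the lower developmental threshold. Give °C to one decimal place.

7.6 °C

Equal thermal constants: D₁(T₁ − T_b) = D₂(T₂ − T_b).
34.0·(13.1 − T_b) = 11.8·(23.4 − T_b)
T_b = (34.0·13.1 − 11.8·23.4) / (34.0 − 11.8) = 169.28 / 22.2 = 7.625 °C ≈ 7.6 °C.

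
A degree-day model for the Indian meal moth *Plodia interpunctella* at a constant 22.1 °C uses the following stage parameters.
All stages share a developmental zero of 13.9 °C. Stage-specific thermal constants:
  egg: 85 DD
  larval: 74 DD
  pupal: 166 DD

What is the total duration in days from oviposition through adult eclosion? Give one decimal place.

39.6 days

Daily accumulation at 22.1 °C = 22.1 − 13.9 = 8.2 DD/day.
Total K = 85 + 74 + 166 = 325 DD.
Total duration = 325 / 8.2 = 39.634 ≈ 39.6 days.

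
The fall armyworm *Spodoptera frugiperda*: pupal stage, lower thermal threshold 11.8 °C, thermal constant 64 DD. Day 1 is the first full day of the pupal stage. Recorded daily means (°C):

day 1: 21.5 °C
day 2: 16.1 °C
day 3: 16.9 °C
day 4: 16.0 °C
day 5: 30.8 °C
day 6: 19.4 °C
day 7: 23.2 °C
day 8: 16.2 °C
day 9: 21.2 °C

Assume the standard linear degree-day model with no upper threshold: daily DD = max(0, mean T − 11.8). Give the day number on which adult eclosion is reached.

Daily DD above 11.8 °C: 9.7, 4.3, 5.1, 4.2, 19.0, 7.6, 11.4, 4.4, 9.4.
Cumulative: 9.7, 14.0, 19.1, 23.3, 42.3, 49.9, 61.3, 65.7, 75.1.
The total first reaches 64 DD on day 8.

day 8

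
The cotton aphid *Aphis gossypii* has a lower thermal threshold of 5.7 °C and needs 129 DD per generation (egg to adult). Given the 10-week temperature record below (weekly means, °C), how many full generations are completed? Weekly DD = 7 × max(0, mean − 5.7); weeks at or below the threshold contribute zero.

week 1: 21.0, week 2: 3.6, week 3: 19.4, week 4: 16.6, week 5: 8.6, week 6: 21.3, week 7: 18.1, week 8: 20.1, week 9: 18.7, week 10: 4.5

Weekly DD (7 × max(0, T̄ − 5.7)): 107.1, 0.0, 95.9, 76.3, 20.3, 109.2, 86.8, 100.8, 91.0, 0.0.
Season total = 687.4 DD.
Complete generations = ⌊687.4 / 129⌋ = 5.

5 generations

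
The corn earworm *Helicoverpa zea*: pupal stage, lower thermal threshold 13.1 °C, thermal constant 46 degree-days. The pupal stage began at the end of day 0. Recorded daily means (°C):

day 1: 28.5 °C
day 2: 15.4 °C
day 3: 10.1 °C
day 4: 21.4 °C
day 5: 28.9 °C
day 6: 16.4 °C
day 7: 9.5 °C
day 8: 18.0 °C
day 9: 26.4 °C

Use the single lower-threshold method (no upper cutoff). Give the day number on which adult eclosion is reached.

Daily DD above 13.1 °C: 15.4, 2.3, 0.0, 8.3, 15.8, 3.3, 0.0, 4.9, 13.3.
Cumulative: 15.4, 17.7, 17.7, 26.0, 41.8, 45.1, 45.1, 50.0, 63.3.
The total first reaches 46 DD on day 8.

day 8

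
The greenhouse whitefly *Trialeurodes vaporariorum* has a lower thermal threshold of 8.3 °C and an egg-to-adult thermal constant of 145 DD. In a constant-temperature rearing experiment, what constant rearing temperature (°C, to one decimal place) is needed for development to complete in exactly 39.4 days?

12.0 °C

Required daily accumulation = 145 / 39.4 = 3.680 DD/day.
T = T_base + 3.680 = 8.3 + 3.680 = 11.980 ≈ 12.0 °C.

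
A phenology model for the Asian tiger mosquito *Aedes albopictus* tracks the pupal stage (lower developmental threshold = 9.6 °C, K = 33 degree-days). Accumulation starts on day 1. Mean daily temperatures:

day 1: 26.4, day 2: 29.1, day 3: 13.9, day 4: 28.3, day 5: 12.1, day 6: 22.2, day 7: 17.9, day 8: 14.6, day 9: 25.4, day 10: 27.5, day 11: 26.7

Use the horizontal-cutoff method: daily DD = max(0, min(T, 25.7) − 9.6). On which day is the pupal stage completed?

Daily DD above 9.6 °C (capped at 16.1): 16.1, 16.1, 4.3, 16.1, 2.5, 12.6, 8.3, 5.0, 15.8, 16.1, 16.1.
Cumulative: 16.1, 32.2, 36.5, 52.6, 55.1, 67.7, 76.0, 81.0, 96.8, 112.9, 129.0.
The total first reaches 33 DD on day 3.

day 3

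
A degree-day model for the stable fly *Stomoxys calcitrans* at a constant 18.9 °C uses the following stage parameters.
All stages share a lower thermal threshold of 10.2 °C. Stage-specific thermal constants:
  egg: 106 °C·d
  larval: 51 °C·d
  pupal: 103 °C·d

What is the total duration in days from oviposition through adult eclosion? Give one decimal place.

29.9 days

Daily accumulation at 18.9 °C = 18.9 − 10.2 = 8.7 DD/day.
Total K = 106 + 51 + 103 = 260 DD.
Total duration = 260 / 8.7 = 29.885 ≈ 29.9 days.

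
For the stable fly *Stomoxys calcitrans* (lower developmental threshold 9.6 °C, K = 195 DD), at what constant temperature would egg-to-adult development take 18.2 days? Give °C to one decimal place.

Required daily accumulation = 195 / 18.2 = 10.714 DD/day.
T = T_base + 10.714 = 9.6 + 10.714 = 20.314 ≈ 20.3 °C.

20.3 °C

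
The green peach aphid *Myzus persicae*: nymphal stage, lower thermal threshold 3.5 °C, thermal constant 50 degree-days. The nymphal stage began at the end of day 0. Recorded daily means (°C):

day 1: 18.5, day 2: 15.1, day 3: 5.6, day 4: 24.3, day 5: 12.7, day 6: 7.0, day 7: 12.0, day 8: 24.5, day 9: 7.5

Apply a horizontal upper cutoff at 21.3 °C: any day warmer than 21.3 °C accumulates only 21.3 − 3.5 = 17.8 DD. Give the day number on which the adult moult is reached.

day 5

Daily DD above 3.5 °C (capped at 17.8): 15.0, 11.6, 2.1, 17.8, 9.2, 3.5, 8.5, 17.8, 4.0.
Cumulative: 15.0, 26.6, 28.7, 46.5, 55.7, 59.2, 67.7, 85.5, 89.5.
The total first reaches 50 DD on day 5.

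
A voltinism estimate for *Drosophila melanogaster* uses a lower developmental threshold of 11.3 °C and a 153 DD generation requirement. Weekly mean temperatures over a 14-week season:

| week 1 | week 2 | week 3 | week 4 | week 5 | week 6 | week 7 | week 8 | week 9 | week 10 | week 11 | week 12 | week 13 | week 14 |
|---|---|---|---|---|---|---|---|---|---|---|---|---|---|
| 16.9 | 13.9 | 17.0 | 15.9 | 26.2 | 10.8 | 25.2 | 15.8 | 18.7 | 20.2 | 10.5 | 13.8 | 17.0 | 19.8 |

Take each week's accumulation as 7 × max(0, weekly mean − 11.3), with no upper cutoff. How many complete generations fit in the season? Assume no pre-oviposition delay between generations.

Weekly DD (7 × max(0, T̄ − 11.3)): 39.2, 18.2, 39.9, 32.2, 104.3, 0.0, 97.3, 31.5, 51.8, 62.3, 0.0, 17.5, 39.9, 59.5.
Season total = 593.6 DD.
Complete generations = ⌊593.6 / 153⌋ = 3.

3 generations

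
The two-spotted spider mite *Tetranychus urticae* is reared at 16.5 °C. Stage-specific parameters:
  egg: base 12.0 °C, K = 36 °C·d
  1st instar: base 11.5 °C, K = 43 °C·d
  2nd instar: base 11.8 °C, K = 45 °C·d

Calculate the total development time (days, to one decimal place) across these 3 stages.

egg: 36 / (16.5 − 12.0) = 36 / 4.5 = 8.000 d.
1st instar: 43 / (16.5 − 11.5) = 43 / 5.0 = 8.600 d.
2nd instar: 45 / (16.5 − 11.8) = 45 / 4.7 = 9.574 d.
Sum = 26.174 ≈ 26.2 days.

26.2 days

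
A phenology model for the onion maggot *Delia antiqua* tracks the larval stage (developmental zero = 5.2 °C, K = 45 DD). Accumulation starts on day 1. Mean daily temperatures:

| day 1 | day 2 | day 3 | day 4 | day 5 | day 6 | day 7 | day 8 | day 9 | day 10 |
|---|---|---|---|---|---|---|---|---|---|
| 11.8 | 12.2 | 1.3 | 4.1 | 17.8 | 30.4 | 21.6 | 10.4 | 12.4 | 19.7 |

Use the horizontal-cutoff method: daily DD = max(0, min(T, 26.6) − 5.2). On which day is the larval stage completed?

Daily DD above 5.2 °C (capped at 21.4): 6.6, 7.0, 0.0, 0.0, 12.6, 21.4, 16.4, 5.2, 7.2, 14.5.
Cumulative: 6.6, 13.6, 13.6, 13.6, 26.2, 47.6, 64.0, 69.2, 76.4, 90.9.
The total first reaches 45 DD on day 6.

day 6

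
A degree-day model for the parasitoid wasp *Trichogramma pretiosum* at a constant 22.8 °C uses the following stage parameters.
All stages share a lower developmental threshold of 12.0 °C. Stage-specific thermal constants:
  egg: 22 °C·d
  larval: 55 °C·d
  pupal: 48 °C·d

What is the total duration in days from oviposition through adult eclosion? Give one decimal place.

11.6 days

Daily accumulation at 22.8 °C = 22.8 − 12.0 = 10.8 DD/day.
Total K = 22 + 55 + 48 = 125 DD.
Total duration = 125 / 10.8 = 11.574 ≈ 11.6 days.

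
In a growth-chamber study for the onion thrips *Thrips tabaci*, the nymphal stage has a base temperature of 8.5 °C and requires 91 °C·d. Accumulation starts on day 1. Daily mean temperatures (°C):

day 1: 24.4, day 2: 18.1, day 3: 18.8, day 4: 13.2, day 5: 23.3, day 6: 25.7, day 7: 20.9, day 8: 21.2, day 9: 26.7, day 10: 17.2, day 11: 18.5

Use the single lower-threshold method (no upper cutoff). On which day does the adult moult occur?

day 8

Daily DD above 8.5 °C: 15.9, 9.6, 10.3, 4.7, 14.8, 17.2, 12.4, 12.7, 18.2, 8.7, 10.0.
Cumulative: 15.9, 25.5, 35.8, 40.5, 55.3, 72.5, 84.9, 97.6, 115.8, 124.5, 134.5.
The total first reaches 91 DD on day 8.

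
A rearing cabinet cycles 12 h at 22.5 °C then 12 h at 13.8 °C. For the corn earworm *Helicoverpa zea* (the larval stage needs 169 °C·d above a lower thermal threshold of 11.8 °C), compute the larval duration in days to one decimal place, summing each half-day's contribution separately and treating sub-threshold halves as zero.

Day half: max(0, 22.5 − 11.8) × 0.5 = 10.7 × 0.5 = 5.35 DD.
Night half: max(0, 13.8 − 11.8) × 0.5 = 2.0 × 0.5 = 1.00 DD.
Per 24 h: 6.35 DD/day.
Duration = 169 / 6.35 = 26.614 ≈ 26.6 days.

26.6 days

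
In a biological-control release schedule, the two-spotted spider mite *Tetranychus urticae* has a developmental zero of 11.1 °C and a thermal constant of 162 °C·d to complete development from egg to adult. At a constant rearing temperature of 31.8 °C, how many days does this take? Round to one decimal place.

7.8 days

Daily accumulation = 31.8 − 11.1 = 20.7 DD/day.
Duration = 162 / 20.7 = 7.826 ≈ 7.8 days.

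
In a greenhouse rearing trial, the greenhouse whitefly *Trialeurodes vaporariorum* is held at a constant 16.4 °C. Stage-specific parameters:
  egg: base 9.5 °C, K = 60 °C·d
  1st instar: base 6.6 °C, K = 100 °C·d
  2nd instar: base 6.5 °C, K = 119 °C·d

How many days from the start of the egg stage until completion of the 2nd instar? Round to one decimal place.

egg: 60 / (16.4 − 9.5) = 60 / 6.9 = 8.696 d.
1st instar: 100 / (16.4 − 6.6) = 100 / 9.8 = 10.204 d.
2nd instar: 119 / (16.4 − 6.5) = 119 / 9.9 = 12.020 d.
Sum = 30.920 ≈ 30.9 days.

30.9 days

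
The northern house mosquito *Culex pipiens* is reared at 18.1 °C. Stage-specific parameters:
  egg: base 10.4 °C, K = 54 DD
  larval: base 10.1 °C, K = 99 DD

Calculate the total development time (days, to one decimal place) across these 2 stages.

19.4 days

egg: 54 / (18.1 − 10.4) = 54 / 7.7 = 7.013 d.
larval: 99 / (18.1 − 10.1) = 99 / 8.0 = 12.375 d.
Sum = 19.388 ≈ 19.4 days.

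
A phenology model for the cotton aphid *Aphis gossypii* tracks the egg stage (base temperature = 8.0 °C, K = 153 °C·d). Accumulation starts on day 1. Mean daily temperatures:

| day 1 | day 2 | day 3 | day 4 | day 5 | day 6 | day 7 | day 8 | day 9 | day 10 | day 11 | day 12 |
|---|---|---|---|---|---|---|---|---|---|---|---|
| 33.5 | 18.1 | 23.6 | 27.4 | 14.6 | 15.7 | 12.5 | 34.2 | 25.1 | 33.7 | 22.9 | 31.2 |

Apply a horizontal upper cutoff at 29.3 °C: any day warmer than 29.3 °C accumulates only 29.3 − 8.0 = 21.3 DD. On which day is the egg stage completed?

day 11

Daily DD above 8.0 °C (capped at 21.3): 21.3, 10.1, 15.6, 19.4, 6.6, 7.7, 4.5, 21.3, 17.1, 21.3, 14.9, 21.3.
Cumulative: 21.3, 31.4, 47.0, 66.4, 73.0, 80.7, 85.2, 106.5, 123.6, 144.9, 159.8, 181.1.
The total first reaches 153 DD on day 11.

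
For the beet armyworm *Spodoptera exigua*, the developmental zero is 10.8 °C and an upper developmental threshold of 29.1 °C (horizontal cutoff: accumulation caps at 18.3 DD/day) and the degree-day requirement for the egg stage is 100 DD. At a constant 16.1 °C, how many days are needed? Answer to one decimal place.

18.9 days

Daily accumulation = 16.1 − 10.8 = 5.3 DD/day.
Duration = 100 / 5.3 = 18.868 ≈ 18.9 days.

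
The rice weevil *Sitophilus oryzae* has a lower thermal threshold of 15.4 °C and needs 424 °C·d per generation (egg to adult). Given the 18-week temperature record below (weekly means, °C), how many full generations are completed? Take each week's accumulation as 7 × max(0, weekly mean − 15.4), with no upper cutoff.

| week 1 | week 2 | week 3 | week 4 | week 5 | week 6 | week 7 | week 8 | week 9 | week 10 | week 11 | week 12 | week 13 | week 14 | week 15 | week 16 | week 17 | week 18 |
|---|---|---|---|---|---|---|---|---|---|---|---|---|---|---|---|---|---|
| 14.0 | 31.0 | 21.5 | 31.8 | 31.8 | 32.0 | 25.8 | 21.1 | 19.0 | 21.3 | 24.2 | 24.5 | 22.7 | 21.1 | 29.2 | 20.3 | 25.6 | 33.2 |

2 generations

Weekly DD (7 × max(0, T̄ − 15.4)): 0.0, 109.2, 42.7, 114.8, 114.8, 116.2, 72.8, 39.9, 25.2, 41.3, 61.6, 63.7, 51.1, 39.9, 96.6, 34.3, 71.4, 124.6.
Season total = 1220.1 DD.
Complete generations = ⌊1220.1 / 424⌋ = 2.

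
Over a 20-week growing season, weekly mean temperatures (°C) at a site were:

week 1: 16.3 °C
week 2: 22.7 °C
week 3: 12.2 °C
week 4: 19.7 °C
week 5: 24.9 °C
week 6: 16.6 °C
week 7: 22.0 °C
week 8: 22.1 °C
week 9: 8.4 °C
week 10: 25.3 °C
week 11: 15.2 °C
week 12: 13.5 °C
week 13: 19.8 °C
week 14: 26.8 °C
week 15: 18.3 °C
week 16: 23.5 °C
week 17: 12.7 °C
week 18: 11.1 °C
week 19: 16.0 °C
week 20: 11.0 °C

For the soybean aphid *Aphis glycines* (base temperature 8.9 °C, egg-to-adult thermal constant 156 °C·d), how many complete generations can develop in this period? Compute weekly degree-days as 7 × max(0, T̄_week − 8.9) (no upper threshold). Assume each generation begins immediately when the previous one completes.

8 generations

Weekly DD (7 × max(0, T̄ − 8.9)): 51.8, 96.6, 23.1, 75.6, 112.0, 53.9, 91.7, 92.4, 0.0, 114.8, 44.1, 32.2, 76.3, 125.3, 65.8, 102.2, 26.6, 15.4, 49.7, 14.7.
Season total = 1264.2 DD.
Complete generations = ⌊1264.2 / 156⌋ = 8.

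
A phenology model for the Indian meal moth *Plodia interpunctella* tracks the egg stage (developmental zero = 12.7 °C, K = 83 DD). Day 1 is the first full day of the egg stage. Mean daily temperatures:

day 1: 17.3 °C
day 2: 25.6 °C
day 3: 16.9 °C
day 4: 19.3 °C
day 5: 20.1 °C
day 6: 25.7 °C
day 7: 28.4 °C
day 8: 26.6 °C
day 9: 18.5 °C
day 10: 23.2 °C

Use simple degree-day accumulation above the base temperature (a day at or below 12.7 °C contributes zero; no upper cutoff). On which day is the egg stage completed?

Daily DD above 12.7 °C: 4.6, 12.9, 4.2, 6.6, 7.4, 13.0, 15.7, 13.9, 5.8, 10.5.
Cumulative: 4.6, 17.5, 21.7, 28.3, 35.7, 48.7, 64.4, 78.3, 84.1, 94.6.
The total first reaches 83 DD on day 9.

day 9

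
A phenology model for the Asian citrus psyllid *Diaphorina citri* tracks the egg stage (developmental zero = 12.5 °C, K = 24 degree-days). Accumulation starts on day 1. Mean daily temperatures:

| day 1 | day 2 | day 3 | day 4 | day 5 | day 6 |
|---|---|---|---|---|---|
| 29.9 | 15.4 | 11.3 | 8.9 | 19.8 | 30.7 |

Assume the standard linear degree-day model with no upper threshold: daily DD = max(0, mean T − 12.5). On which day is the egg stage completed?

day 5

Daily DD above 12.5 °C: 17.4, 2.9, 0.0, 0.0, 7.3, 18.2.
Cumulative: 17.4, 20.3, 20.3, 20.3, 27.6, 45.8.
The total first reaches 24 DD on day 5.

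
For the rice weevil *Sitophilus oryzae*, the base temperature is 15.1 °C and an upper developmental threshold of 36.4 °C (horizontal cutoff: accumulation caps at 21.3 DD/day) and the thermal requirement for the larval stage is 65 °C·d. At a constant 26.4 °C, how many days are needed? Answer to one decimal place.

5.8 days

Daily accumulation = 26.4 − 15.1 = 11.3 DD/day.
Duration = 65 / 11.3 = 5.752 ≈ 5.8 days.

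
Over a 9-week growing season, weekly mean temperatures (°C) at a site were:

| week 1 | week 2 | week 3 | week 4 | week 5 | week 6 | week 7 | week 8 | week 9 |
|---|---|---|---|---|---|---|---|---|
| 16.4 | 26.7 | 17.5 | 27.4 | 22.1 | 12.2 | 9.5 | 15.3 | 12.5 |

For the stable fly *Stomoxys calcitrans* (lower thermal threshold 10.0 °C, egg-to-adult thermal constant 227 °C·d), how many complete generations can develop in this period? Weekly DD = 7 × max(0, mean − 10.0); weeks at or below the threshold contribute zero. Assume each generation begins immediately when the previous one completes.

Weekly DD (7 × max(0, T̄ − 10.0)): 44.8, 116.9, 52.5, 121.8, 84.7, 15.4, 0.0, 37.1, 17.5.
Season total = 490.7 DD.
Complete generations = ⌊490.7 / 227⌋ = 2.

2 generations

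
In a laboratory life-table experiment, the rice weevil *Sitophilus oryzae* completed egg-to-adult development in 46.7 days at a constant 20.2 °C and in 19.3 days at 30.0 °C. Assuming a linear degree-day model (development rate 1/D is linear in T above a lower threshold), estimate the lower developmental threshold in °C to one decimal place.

13.3 °C

Under the model K = D·(T − T_b), so D₁·(T₁ − T_b) = D₂·(T₂ − T_b).
46.7·(20.2 − T_b) = 19.3·(30.0 − T_b)
T_b = (46.7·20.2 − 19.3·30.0) / (46.7 − 19.3) = 364.34 / 27.4 = 13.297 °C ≈ 13.3 °C.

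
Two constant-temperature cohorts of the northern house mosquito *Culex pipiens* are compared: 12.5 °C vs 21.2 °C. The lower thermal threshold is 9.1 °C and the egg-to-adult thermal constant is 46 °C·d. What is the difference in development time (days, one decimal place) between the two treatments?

9.7 days

At 12.5 °C: 46 / (12.5 − 9.1) = 46 / 3.4 = 13.529 d.
At 21.2 °C: 46 / (21.2 − 9.1) = 46 / 12.1 = 3.802 d.
Difference = |13.529 − 3.802| = 9.728 ≈ 9.7 days.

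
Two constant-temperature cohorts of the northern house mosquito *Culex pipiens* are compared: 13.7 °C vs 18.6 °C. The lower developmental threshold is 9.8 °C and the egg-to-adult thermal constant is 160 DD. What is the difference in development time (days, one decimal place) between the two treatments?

22.8 days

At 13.7 °C: 160 / (13.7 − 9.8) = 160 / 3.9 = 41.026 d.
At 18.6 °C: 160 / (18.6 − 9.8) = 160 / 8.8 = 18.182 d.
Difference = |41.026 − 18.182| = 22.844 ≈ 22.8 days.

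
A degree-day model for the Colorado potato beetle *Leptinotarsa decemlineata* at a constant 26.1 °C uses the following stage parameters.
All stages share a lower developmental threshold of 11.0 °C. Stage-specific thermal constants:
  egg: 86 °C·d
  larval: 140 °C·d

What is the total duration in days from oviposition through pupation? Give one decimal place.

15.0 days

Daily accumulation at 26.1 °C = 26.1 − 11.0 = 15.1 DD/day.
Total K = 86 + 140 = 226 DD.
Total duration = 226 / 15.1 = 14.967 ≈ 15.0 days.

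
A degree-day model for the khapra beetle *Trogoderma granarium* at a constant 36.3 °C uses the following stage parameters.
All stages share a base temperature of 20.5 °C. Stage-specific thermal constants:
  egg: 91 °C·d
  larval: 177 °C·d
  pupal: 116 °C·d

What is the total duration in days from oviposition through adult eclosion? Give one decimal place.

24.3 days

Daily accumulation at 36.3 °C = 36.3 − 20.5 = 15.8 DD/day.
Total K = 91 + 177 + 116 = 384 DD.
Total duration = 384 / 15.8 = 24.304 ≈ 24.3 days.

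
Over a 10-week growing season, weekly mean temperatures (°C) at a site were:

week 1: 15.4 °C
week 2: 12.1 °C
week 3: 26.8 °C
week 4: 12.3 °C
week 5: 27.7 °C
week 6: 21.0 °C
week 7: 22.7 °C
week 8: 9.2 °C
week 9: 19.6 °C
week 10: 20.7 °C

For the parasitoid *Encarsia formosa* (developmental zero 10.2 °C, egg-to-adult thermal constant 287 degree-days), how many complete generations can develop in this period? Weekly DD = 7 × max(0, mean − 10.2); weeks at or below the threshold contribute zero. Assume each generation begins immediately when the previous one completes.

Weekly DD (7 × max(0, T̄ − 10.2)): 36.4, 13.3, 116.2, 14.7, 122.5, 75.6, 87.5, 0.0, 65.8, 73.5.
Season total = 605.5 DD.
Complete generations = ⌊605.5 / 287⌋ = 2.

2 generations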